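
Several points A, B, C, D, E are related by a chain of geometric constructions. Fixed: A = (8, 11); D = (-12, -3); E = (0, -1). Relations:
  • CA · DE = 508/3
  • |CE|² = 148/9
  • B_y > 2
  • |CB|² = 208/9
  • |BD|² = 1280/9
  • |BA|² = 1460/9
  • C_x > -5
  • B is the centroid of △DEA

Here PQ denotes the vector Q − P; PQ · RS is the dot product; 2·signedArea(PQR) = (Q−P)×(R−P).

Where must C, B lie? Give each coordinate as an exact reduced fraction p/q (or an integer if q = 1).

B = (-4/3, 7/3)
C = (-4, -5/3)

1. C_x = -4  [line -12·x + -2·y + -154/3 = 0 ∩ |CE|² = 148/9]
2. C_y = -5/3  [line -12·x + -2·y + -154/3 = 0 ∩ |CE|² = 148/9]
   → C = (-4, -5/3)
3. B_x = -4/3  [B is the centroid of △DEA]
4. B_y = 7/3  [B is the centroid of △DEA]
   → B = (-4/3, 7/3)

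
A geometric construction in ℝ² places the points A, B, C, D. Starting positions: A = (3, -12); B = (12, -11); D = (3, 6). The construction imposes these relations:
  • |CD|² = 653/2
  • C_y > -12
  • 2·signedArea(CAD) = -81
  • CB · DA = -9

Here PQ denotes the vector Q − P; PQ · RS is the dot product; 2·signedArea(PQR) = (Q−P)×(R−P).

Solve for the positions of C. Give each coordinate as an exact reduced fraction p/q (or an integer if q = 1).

C = (15/2, -23/2)

1. C_x = 15/2  [2·signedArea(CAD) = -81 ∩ CB · DA = -9]
2. C_y = -23/2  [2·signedArea(CAD) = -81 ∩ CB · DA = -9]
   → C = (15/2, -23/2)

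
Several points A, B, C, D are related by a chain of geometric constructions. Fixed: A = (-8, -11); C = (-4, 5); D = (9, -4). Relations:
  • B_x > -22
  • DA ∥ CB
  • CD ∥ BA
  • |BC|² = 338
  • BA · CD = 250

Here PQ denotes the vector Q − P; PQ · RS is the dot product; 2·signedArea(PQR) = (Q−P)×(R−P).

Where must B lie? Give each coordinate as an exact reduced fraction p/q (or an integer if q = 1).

B = (-21, -2)

1. B_x = -21  [CD ∥ BA ∩ DA ∥ CB]
2. B_y = -2  [CD ∥ BA ∩ DA ∥ CB]
   → B = (-21, -2)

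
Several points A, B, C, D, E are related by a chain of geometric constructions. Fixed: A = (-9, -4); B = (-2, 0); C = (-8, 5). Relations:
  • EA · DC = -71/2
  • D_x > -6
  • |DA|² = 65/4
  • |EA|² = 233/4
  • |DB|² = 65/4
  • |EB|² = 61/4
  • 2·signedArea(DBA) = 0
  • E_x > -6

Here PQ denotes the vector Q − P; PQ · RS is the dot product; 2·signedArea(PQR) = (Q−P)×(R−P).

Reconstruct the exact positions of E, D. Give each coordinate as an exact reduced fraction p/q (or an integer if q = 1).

1. D_x = -11/2  [line 4·x + -7·y + 8 = 0 ∩ |DA|² = 65/4]
2. D_y = -2  [line 4·x + -7·y + 8 = 0 ∩ |DA|² = 65/4]
   → D = (-11/2, -2)
3. E_x = -5  [line 5/2·x + -7·y + 30 = 0 ∩ |EA|² = 233/4]
4. E_y = 5/2  [line 5/2·x + -7·y + 30 = 0 ∩ |EA|² = 233/4]
   → E = (-5, 5/2)

D = (-11/2, -2)
E = (-5, 5/2)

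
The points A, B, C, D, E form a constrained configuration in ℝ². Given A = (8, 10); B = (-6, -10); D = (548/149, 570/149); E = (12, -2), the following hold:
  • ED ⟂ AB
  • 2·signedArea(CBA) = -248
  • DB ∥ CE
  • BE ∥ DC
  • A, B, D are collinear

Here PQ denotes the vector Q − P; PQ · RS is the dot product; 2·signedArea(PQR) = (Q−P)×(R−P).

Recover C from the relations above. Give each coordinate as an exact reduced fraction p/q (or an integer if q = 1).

C = (3230/149, 1762/149)

1. C_x = 3230/149  [DB ∥ CE ∩ BE ∥ DC]
2. C_y = 1762/149  [DB ∥ CE ∩ BE ∥ DC]
   → C = (3230/149, 1762/149)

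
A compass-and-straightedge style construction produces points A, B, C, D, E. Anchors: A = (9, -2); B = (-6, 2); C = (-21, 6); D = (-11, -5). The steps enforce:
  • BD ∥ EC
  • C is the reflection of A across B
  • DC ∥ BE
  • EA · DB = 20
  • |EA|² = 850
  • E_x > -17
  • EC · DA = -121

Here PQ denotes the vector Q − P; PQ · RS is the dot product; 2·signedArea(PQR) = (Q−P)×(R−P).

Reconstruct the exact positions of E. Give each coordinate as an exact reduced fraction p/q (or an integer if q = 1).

E = (-16, 13)

1. E_x = -16  [BD ∥ EC ∩ DC ∥ BE]
2. E_y = 13  [BD ∥ EC ∩ DC ∥ BE]
   → E = (-16, 13)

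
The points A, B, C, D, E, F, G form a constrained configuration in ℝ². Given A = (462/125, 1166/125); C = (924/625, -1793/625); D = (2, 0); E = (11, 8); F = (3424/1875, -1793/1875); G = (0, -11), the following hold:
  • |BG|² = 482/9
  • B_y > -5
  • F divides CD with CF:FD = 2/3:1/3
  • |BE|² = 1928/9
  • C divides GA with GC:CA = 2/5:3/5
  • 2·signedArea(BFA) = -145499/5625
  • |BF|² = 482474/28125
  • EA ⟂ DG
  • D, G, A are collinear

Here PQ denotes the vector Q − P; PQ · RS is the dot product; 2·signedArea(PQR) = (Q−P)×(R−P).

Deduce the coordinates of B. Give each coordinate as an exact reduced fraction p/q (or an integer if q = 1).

B = (11/3, -14/3)

1. B_x = 11/3  [line -19283/1875·x + 3506/1875·y + 261197/5625 = 0 ∩ |BG|² = 482/9]
2. B_y = -14/3  [line -19283/1875·x + 3506/1875·y + 261197/5625 = 0 ∩ |BG|² = 482/9]
   → B = (11/3, -14/3)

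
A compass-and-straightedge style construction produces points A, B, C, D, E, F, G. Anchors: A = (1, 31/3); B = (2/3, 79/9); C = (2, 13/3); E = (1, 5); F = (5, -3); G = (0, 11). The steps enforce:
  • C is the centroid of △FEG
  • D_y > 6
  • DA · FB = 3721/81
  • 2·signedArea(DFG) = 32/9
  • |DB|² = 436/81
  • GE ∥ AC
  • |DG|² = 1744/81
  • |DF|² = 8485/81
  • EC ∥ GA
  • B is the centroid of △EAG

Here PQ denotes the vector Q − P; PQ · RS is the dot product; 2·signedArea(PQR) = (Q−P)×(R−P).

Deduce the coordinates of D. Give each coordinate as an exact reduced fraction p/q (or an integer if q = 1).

D = (4/3, 59/9)

1. D_x = 4/3  [2·signedArea(DFG) = 32/9 ∩ DA · FB = 3721/81]
2. D_y = 59/9  [2·signedArea(DFG) = 32/9 ∩ DA · FB = 3721/81]
   → D = (4/3, 59/9)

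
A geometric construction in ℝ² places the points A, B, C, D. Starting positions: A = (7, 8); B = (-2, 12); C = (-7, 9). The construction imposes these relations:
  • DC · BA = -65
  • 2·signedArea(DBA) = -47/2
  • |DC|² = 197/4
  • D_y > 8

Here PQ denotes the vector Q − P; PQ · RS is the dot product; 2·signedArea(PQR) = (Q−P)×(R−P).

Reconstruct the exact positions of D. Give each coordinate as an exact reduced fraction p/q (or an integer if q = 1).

1. D_x = 0  [DC · BA = -65 ∩ 2·signedArea(DBA) = -47/2]
2. D_y = 17/2  [DC · BA = -65 ∩ 2·signedArea(DBA) = -47/2]
   → D = (0, 17/2)

D = (0, 17/2)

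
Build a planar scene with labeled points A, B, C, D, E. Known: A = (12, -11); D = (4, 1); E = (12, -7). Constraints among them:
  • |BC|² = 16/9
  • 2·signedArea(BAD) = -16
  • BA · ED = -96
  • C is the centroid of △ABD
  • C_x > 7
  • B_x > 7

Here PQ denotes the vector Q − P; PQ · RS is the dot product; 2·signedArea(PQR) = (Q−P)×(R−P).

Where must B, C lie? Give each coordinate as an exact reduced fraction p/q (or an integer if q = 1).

B = (8, -3)
C = (8, -13/3)

1. B_x = 8  [BA · ED = -96 ∩ 2·signedArea(BAD) = -16]
2. B_y = -3  [BA · ED = -96 ∩ 2·signedArea(BAD) = -16]
   → B = (8, -3)
3. C_x = 8  [C is the centroid of △ABD]
4. C_y = -13/3  [C is the centroid of △ABD]
   → C = (8, -13/3)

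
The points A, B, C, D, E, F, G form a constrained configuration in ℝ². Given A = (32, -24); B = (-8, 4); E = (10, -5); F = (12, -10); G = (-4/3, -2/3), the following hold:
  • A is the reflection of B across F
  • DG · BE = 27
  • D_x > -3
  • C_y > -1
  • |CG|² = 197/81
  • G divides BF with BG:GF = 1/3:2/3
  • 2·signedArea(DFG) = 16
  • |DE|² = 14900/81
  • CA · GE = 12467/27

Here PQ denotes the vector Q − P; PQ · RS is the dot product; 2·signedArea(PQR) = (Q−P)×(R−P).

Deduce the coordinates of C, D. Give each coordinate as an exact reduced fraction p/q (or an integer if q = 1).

C = (2/9, -5/9)
D = (-26/9, -7/9)

1. C_x = 2/9  [line -34/3·x + 13/3·y + 133/27 = 0 ∩ |CG|² = 197/81]
2. C_y = -5/9  [line -34/3·x + 13/3·y + 133/27 = 0 ∩ |CG|² = 197/81]
   → C = (2/9, -5/9)
3. D_x = -26/9  [2·signedArea(DFG) = 16 ∩ DG · BE = 27]
4. D_y = -7/9  [2·signedArea(DFG) = 16 ∩ DG · BE = 27]
   → D = (-26/9, -7/9)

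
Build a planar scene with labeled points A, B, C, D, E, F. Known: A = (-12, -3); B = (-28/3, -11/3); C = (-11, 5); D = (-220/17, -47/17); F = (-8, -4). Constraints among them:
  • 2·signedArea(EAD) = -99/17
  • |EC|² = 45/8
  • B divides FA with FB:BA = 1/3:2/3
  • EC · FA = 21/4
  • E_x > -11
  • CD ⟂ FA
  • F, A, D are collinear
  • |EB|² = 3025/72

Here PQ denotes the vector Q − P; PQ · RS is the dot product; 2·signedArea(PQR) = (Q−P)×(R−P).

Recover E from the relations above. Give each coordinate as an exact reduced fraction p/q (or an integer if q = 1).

E = (-41/4, 11/4)

1. E_x = -41/4  [EC · FA = 21/4 ∩ 2·signedArea(EAD) = -99/17]
2. E_y = 11/4  [EC · FA = 21/4 ∩ 2·signedArea(EAD) = -99/17]
   → E = (-41/4, 11/4)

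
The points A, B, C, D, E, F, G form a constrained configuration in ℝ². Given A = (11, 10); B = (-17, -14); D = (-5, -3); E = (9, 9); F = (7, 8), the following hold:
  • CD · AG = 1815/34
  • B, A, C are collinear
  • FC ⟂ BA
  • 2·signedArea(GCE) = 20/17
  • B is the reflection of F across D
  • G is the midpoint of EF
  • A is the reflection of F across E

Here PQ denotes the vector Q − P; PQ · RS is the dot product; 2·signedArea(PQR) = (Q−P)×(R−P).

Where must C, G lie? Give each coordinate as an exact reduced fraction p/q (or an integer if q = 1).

C = (131/17, 122/17)
G = (8, 17/2)

1. C_x = 131/17  [B, A, C are collinear ∩ FC ⟂ BA]
2. C_y = 122/17  [B, A, C are collinear ∩ FC ⟂ BA]
   → C = (131/17, 122/17)
3. G_x = 8  [G is the midpoint of EF]
4. G_y = 17/2  [G is the midpoint of EF]
   → G = (8, 17/2)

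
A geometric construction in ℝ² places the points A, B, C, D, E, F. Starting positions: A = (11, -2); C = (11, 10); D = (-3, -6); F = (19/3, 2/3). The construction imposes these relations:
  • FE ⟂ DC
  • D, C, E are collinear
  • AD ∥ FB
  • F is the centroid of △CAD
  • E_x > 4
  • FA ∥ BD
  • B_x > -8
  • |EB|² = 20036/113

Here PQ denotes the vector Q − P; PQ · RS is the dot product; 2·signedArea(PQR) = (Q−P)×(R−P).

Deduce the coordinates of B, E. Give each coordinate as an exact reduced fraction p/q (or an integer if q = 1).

1. B_x = -23/3  [FA ∥ BD ∩ AD ∥ FB]
2. B_y = -10/3  [FA ∥ BD ∩ AD ∥ FB]
   → B = (-23/3, -10/3)
3. E_x = 1475/339  [D, C, E are collinear ∩ FE ⟂ DC]
4. E_y = 814/339  [D, C, E are collinear ∩ FE ⟂ DC]
   → E = (1475/339, 814/339)

B = (-23/3, -10/3)
E = (1475/339, 814/339)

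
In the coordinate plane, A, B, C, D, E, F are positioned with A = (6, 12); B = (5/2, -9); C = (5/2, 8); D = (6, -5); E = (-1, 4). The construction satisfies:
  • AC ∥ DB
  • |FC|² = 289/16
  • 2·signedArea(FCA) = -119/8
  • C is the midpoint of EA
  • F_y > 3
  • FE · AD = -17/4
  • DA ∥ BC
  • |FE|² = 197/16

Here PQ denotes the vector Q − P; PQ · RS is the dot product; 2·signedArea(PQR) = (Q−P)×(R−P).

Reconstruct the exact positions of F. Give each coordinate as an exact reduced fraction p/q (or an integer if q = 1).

1. F_x = 5/2  [2·signedArea(FCA) = -119/8 ∩ FE · AD = -17/4]
2. F_y = 15/4  [2·signedArea(FCA) = -119/8 ∩ FE · AD = -17/4]
   → F = (5/2, 15/4)

F = (5/2, 15/4)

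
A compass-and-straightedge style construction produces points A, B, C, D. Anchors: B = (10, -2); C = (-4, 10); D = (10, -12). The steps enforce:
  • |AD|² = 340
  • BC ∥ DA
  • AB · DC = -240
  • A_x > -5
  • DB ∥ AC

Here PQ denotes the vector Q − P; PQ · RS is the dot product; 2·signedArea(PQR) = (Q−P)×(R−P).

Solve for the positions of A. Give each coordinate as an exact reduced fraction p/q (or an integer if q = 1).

A = (-4, 0)

1. A_x = -4  [DB ∥ AC ∩ BC ∥ DA]
2. A_y = 0  [DB ∥ AC ∩ BC ∥ DA]
   → A = (-4, 0)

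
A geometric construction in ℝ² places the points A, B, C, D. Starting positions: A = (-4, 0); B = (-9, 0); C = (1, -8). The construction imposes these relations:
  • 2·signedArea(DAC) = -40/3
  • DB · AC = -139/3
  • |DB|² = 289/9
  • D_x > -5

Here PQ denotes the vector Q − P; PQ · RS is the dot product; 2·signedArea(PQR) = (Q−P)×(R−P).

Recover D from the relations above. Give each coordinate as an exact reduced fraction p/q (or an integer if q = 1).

1. D_x = -4  [2·signedArea(DAC) = -40/3 ∩ DB · AC = -139/3]
2. D_y = -8/3  [2·signedArea(DAC) = -40/3 ∩ DB · AC = -139/3]
   → D = (-4, -8/3)

D = (-4, -8/3)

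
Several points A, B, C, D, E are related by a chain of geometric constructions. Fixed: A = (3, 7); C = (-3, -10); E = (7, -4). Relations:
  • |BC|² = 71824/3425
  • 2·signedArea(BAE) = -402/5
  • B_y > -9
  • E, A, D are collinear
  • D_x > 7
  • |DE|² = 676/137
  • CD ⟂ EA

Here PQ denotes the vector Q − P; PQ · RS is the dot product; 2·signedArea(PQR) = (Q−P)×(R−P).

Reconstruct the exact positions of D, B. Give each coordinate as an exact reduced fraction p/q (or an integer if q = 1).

1. D_x = 1063/137  [E, A, D are collinear ∩ CD ⟂ EA]
2. D_y = -834/137  [E, A, D are collinear ∩ CD ⟂ EA]
   → D = (1063/137, -834/137)
3. B_x = 893/685  [line 11·x + 4·y + 97/5 = 0 ∩ |BC|² = 71824/3425]
4. B_y = -5778/685  [line 11·x + 4·y + 97/5 = 0 ∩ |BC|² = 71824/3425]
   → B = (893/685, -5778/685)

B = (893/685, -5778/685)
D = (1063/137, -834/137)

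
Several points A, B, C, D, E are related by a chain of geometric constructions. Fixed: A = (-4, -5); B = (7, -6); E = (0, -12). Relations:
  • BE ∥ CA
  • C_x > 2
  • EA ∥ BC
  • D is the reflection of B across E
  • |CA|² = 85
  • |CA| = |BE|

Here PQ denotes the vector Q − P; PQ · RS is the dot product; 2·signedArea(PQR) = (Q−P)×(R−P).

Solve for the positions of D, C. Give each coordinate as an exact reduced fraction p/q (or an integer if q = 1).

C = (3, 1)
D = (-7, -18)

1. D_x = -7  [D is the reflection of B across E]
2. D_y = -18  [D is the reflection of B across E]
   → D = (-7, -18)
3. C_x = 3  [BE ∥ CA ∩ EA ∥ BC]
4. C_y = 1  [BE ∥ CA ∩ EA ∥ BC]
   → C = (3, 1)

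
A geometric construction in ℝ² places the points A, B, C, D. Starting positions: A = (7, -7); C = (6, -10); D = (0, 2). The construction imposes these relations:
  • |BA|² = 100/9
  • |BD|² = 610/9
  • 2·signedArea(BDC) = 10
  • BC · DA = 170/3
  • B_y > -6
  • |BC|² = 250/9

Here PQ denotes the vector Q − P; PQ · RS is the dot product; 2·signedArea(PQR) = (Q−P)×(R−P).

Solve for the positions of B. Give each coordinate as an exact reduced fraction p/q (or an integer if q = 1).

1. B_x = 13/3  [2·signedArea(BDC) = 10 ∩ BC · DA = 170/3]
2. B_y = -5  [2·signedArea(BDC) = 10 ∩ BC · DA = 170/3]
   → B = (13/3, -5)

B = (13/3, -5)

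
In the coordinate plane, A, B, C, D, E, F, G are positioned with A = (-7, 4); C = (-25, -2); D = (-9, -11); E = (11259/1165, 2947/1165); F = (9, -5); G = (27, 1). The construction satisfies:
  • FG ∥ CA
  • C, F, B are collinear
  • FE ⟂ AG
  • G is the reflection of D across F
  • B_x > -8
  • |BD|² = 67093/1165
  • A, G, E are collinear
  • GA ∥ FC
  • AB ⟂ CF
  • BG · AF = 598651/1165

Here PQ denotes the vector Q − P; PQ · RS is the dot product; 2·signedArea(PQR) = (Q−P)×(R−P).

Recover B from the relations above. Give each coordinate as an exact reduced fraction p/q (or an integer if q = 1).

1. B_x = -8929/1165  [C, F, B are collinear ∩ AB ⟂ CF]
2. B_y = -4112/1165  [C, F, B are collinear ∩ AB ⟂ CF]
   → B = (-8929/1165, -4112/1165)

B = (-8929/1165, -4112/1165)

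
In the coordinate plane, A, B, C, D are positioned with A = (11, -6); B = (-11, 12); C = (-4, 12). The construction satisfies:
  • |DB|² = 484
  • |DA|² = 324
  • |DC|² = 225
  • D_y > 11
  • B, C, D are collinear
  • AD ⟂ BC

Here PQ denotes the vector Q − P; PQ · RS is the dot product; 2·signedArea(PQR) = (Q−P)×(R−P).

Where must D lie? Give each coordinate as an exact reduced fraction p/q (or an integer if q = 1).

1. D_x = 11  [B, C, D are collinear ∩ AD ⟂ BC]
2. D_y = 12  [B, C, D are collinear ∩ AD ⟂ BC]
   → D = (11, 12)

D = (11, 12)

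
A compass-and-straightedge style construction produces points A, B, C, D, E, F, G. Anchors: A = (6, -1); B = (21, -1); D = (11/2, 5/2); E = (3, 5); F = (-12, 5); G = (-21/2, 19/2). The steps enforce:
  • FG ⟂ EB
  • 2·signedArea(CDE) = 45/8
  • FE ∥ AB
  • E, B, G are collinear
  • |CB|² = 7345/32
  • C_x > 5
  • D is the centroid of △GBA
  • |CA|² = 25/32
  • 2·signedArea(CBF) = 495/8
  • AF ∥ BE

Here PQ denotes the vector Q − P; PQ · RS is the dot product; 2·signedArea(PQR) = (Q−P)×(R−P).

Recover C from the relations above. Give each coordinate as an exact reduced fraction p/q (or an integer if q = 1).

1. C_x = 47/8  [2·signedArea(CDE) = 45/8 ∩ 2·signedArea(CBF) = 495/8]
2. C_y = -1/8  [2·signedArea(CDE) = 45/8 ∩ 2·signedArea(CBF) = 495/8]
   → C = (47/8, -1/8)

C = (47/8, -1/8)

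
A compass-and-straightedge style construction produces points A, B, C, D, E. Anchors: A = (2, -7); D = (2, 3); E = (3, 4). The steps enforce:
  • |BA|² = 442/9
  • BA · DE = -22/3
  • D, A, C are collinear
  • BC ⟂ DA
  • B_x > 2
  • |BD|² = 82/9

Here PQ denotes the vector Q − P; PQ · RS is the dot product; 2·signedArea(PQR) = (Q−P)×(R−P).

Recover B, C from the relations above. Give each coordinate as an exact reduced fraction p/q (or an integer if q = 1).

1. B_x = 7/3  [line -1·x + -1·y + 7/3 = 0 ∩ |BD|² = 82/9]
2. B_y = 0  [line -1·x + -1·y + 7/3 = 0 ∩ |BD|² = 82/9]
   → B = (7/3, 0)
3. C_x = 2  [D, A, C are collinear ∩ BC ⟂ DA]
4. C_y = 0  [D, A, C are collinear ∩ BC ⟂ DA]
   → C = (2, 0)

B = (7/3, 0)
C = (2, 0)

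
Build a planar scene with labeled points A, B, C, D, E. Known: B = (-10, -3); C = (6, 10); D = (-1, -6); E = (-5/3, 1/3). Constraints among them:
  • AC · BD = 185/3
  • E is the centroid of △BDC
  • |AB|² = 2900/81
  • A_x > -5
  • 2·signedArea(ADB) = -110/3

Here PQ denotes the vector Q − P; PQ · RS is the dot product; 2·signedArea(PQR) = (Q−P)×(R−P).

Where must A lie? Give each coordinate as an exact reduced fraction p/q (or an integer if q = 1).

A = (-40/9, -7/9)

1. A_x = -40/9  [2·signedArea(ADB) = -110/3 ∩ AC · BD = 185/3]
2. A_y = -7/9  [2·signedArea(ADB) = -110/3 ∩ AC · BD = 185/3]
   → A = (-40/9, -7/9)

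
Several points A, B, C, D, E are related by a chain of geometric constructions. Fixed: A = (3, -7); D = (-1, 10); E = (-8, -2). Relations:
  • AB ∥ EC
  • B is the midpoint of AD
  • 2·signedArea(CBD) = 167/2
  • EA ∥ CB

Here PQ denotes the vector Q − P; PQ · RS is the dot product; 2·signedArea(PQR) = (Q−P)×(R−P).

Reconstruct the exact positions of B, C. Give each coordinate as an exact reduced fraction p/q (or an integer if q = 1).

B = (1, 3/2)
C = (-10, 13/2)

1. B_x = 1  [B is the midpoint of AD]
2. B_y = 3/2  [B is the midpoint of AD]
   → B = (1, 3/2)
3. C_x = -10  [EA ∥ CB ∩ AB ∥ EC]
4. C_y = 13/2  [EA ∥ CB ∩ AB ∥ EC]
   → C = (-10, 13/2)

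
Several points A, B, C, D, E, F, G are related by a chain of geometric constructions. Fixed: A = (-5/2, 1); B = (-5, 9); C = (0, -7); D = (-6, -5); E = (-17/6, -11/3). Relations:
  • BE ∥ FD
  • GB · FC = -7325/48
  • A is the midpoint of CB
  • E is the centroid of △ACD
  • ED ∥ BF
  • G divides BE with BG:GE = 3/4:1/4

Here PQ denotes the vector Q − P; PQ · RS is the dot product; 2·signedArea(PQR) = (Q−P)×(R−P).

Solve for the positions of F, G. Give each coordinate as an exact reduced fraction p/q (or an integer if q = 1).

F = (-49/6, 23/3)
G = (-27/8, -1/2)

1. F_x = -49/6  [BE ∥ FD ∩ ED ∥ BF]
2. F_y = 23/3  [BE ∥ FD ∩ ED ∥ BF]
   → F = (-49/6, 23/3)
3. G_x = -27/8  [G divides BE with BG:GE = 3/4:1/4]
4. G_y = -1/2  [G divides BE with BG:GE = 3/4:1/4]
   → G = (-27/8, -1/2)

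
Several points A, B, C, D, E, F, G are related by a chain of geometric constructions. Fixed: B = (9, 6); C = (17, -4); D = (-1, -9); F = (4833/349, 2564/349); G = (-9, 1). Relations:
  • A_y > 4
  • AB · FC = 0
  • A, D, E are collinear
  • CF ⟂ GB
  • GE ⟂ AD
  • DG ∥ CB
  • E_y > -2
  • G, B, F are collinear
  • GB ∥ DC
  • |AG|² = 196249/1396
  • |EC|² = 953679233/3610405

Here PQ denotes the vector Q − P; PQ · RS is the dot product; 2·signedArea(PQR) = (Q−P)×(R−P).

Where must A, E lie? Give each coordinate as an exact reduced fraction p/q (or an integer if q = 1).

A = (846/349, 2913/698)
E = (3352143/3610405, -5706771/3610405)

1. A_x = 846/349  [line -1100/349·x + 3960/349·y + -13860/349 = 0 ∩ |AG|² = 196249/1396]
2. A_y = 2913/698  [line -1100/349·x + 3960/349·y + -13860/349 = 0 ∩ |AG|² = 196249/1396]
   → A = (846/349, 2913/698)
3. E_x = 3352143/3610405  [A, D, E are collinear ∩ GE ⟂ AD]
4. E_y = -5706771/3610405  [A, D, E are collinear ∩ GE ⟂ AD]
   → E = (3352143/3610405, -5706771/3610405)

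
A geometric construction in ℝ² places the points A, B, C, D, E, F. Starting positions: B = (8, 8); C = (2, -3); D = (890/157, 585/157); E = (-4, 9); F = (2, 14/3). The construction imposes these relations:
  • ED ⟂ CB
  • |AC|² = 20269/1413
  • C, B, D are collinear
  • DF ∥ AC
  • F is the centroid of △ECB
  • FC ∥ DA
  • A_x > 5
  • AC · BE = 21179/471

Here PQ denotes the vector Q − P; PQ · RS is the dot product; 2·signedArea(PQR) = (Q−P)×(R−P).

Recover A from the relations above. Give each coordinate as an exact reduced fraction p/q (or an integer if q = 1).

A = (890/157, -1856/471)

1. A_x = 890/157  [DF ∥ AC ∩ FC ∥ DA]
2. A_y = -1856/471  [DF ∥ AC ∩ FC ∥ DA]
   → A = (890/157, -1856/471)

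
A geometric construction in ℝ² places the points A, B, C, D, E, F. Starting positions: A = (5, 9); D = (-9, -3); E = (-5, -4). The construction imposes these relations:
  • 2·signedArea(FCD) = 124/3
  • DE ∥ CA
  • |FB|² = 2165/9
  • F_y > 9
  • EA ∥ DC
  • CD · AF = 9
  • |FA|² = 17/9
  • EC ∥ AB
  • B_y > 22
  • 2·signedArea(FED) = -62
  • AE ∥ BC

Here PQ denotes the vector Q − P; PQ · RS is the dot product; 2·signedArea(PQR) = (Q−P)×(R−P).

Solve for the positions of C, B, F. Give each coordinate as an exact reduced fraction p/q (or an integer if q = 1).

B = (11, 23)
C = (1, 10)
F = (11/3, 28/3)

1. C_x = 1  [DE ∥ CA ∩ EA ∥ DC]
2. C_y = 10  [DE ∥ CA ∩ EA ∥ DC]
   → C = (1, 10)
3. B_x = 11  [AE ∥ BC ∩ EC ∥ AB]
4. B_y = 23  [AE ∥ BC ∩ EC ∥ AB]
   → B = (11, 23)
5. F_x = 11/3  [2·signedArea(FCD) = 124/3 ∩ 2·signedArea(FED) = -62]
6. F_y = 28/3  [2·signedArea(FCD) = 124/3 ∩ 2·signedArea(FED) = -62]
   → F = (11/3, 28/3)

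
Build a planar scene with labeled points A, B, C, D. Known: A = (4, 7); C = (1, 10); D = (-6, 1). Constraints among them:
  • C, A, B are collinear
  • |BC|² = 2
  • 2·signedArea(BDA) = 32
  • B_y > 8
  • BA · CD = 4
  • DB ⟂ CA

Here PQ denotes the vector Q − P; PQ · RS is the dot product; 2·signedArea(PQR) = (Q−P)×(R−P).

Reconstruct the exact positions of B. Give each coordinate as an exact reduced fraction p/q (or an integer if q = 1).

B = (2, 9)

1. B_x = 2  [C, A, B are collinear ∩ DB ⟂ CA]
2. B_y = 9  [C, A, B are collinear ∩ DB ⟂ CA]
   → B = (2, 9)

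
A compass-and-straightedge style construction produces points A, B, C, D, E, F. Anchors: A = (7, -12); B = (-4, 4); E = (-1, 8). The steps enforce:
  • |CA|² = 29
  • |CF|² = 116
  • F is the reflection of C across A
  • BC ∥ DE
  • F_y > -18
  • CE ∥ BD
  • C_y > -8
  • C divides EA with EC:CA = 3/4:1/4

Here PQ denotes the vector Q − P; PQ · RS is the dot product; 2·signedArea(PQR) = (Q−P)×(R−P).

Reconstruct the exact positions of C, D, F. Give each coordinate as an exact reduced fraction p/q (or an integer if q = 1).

C = (5, -7)
D = (-10, 19)
F = (9, -17)

1. C_x = 5  [C divides EA with EC:CA = 3/4:1/4]
2. C_y = -7  [C divides EA with EC:CA = 3/4:1/4]
   → C = (5, -7)
3. D_x = -10  [BC ∥ DE ∩ CE ∥ BD]
4. D_y = 19  [BC ∥ DE ∩ CE ∥ BD]
   → D = (-10, 19)
5. F_x = 9  [F is the reflection of C across A]
6. F_y = -17  [F is the reflection of C across A]
   → F = (9, -17)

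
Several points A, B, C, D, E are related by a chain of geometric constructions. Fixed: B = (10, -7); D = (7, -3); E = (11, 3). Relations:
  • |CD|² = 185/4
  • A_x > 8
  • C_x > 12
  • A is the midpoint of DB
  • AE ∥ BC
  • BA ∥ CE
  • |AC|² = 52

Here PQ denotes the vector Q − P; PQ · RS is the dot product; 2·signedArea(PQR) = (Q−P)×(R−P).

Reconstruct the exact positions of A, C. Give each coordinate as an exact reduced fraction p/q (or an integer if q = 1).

1. A_x = 17/2  [A is the midpoint of DB]
2. A_y = -5  [A is the midpoint of DB]
   → A = (17/2, -5)
3. C_x = 25/2  [BA ∥ CE ∩ AE ∥ BC]
4. C_y = 1  [BA ∥ CE ∩ AE ∥ BC]
   → C = (25/2, 1)

A = (17/2, -5)
C = (25/2, 1)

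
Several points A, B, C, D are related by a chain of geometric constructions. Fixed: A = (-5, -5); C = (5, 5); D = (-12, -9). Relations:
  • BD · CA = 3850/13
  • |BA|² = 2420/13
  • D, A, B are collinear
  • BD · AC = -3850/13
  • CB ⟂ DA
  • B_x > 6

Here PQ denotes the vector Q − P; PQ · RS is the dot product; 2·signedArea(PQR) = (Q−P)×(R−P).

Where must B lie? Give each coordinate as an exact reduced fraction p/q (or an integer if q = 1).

1. B_x = 89/13  [D, A, B are collinear ∩ CB ⟂ DA]
2. B_y = 23/13  [D, A, B are collinear ∩ CB ⟂ DA]
   → B = (89/13, 23/13)

B = (89/13, 23/13)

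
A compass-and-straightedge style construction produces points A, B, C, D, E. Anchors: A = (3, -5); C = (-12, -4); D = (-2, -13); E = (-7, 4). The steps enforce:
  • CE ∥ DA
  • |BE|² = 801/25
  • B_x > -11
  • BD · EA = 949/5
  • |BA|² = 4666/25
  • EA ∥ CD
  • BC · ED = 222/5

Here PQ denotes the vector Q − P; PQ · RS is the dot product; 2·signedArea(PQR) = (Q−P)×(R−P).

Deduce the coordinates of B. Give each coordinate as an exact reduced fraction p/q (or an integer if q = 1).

B = (-10, -4/5)

1. B_x = -10  [BD · EA = 949/5 ∩ BC · ED = 222/5]
2. B_y = -4/5  [BD · EA = 949/5 ∩ BC · ED = 222/5]
   → B = (-10, -4/5)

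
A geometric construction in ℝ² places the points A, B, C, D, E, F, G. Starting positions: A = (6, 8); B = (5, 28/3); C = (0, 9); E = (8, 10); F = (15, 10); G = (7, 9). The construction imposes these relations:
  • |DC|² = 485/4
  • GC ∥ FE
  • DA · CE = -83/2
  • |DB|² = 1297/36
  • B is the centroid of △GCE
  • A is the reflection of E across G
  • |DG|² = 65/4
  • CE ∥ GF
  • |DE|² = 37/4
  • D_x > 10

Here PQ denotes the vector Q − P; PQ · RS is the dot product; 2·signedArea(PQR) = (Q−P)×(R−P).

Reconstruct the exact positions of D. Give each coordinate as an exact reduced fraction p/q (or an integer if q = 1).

1. D_x = 11  [line -8·x + -1·y + 195/2 = 0 ∩ |DG|² = 65/4]
2. D_y = 19/2  [line -8·x + -1·y + 195/2 = 0 ∩ |DG|² = 65/4]
   → D = (11, 19/2)

D = (11, 19/2)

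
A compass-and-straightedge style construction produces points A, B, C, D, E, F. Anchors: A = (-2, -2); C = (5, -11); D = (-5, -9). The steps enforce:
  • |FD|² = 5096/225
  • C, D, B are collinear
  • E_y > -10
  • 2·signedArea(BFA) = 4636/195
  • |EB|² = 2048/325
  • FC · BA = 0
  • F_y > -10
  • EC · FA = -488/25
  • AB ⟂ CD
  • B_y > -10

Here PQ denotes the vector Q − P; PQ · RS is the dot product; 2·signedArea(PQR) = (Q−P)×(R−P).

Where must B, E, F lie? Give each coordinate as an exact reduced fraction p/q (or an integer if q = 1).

1. B_x = -45/13  [C, D, B are collinear ∩ AB ⟂ CD]
2. B_y = -121/13  [C, D, B are collinear ∩ AB ⟂ CD]
   → B = (-45/13, -121/13)
3. F_x = -1/3  [FC · BA = 0 ∩ 2·signedArea(BFA) = 4636/195]
4. F_y = -149/15  [FC · BA = 0 ∩ 2·signedArea(BFA) = 4636/195]
   → F = (-1/3, -149/15)
5. E_x = -1  [line 5/3·x + -119/15·y + -1902/25 = 0 ∩ |EB|² = 2048/325]
6. E_y = -49/5  [line 5/3·x + -119/15·y + -1902/25 = 0 ∩ |EB|² = 2048/325]
   → E = (-1, -49/5)

B = (-45/13, -121/13)
E = (-1, -49/5)
F = (-1/3, -149/15)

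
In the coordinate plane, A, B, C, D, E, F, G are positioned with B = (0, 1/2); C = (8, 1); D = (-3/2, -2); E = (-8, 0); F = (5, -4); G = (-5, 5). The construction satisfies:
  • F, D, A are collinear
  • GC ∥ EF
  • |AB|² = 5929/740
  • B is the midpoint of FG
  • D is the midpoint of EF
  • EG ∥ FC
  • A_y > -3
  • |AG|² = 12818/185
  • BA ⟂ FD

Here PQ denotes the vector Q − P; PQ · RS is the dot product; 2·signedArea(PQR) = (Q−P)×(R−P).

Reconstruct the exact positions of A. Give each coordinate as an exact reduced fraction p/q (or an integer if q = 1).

1. A_x = -154/185  [F, D, A are collinear ∩ BA ⟂ FD]
2. A_y = -408/185  [F, D, A are collinear ∩ BA ⟂ FD]
   → A = (-154/185, -408/185)

A = (-154/185, -408/185)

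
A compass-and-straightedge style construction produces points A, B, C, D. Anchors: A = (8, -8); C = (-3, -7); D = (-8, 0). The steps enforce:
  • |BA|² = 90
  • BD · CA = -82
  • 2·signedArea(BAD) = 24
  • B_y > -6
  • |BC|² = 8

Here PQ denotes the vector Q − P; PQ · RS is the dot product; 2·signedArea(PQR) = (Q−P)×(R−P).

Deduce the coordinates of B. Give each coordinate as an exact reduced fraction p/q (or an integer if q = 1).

B = (-1, -5)

1. B_x = -1  [2·signedArea(BAD) = 24 ∩ BD · CA = -82]
2. B_y = -5  [2·signedArea(BAD) = 24 ∩ BD · CA = -82]
   → B = (-1, -5)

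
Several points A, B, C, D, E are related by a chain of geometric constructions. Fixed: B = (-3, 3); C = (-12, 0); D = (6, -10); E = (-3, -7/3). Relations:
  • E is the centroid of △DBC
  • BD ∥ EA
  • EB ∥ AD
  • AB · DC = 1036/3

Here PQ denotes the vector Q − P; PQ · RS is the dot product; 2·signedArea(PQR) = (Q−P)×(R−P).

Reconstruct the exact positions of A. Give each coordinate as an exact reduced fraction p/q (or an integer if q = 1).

A = (6, -46/3)

1. A_x = 6  [EB ∥ AD ∩ BD ∥ EA]
2. A_y = -46/3  [EB ∥ AD ∩ BD ∥ EA]
   → A = (6, -46/3)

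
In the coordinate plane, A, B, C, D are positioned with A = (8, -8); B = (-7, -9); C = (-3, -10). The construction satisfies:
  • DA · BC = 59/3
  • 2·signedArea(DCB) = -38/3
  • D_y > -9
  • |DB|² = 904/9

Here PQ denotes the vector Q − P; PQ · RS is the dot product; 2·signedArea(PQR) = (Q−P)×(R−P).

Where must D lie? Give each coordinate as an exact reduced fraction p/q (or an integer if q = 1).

D = (3, -25/3)

1. D_x = 3  [2·signedArea(DCB) = -38/3 ∩ DA · BC = 59/3]
2. D_y = -25/3  [2·signedArea(DCB) = -38/3 ∩ DA · BC = 59/3]
   → D = (3, -25/3)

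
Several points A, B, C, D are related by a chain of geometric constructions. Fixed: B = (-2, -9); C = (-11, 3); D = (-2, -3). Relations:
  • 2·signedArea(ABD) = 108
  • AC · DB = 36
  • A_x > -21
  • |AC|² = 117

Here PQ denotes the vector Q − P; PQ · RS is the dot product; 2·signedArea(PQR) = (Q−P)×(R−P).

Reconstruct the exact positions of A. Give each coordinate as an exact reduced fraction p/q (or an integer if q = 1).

A = (-20, 9)

1. A_x = -20  [AC · DB = 36 ∩ 2·signedArea(ABD) = 108]
2. A_y = 9  [AC · DB = 36 ∩ 2·signedArea(ABD) = 108]
   → A = (-20, 9)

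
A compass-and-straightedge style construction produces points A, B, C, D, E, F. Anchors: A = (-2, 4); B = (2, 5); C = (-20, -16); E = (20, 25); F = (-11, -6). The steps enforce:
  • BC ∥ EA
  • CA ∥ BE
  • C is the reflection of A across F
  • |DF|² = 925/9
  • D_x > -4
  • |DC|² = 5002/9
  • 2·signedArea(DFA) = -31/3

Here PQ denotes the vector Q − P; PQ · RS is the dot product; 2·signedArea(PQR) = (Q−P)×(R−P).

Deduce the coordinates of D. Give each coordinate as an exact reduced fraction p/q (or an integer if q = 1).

D = (-11/3, 1)

1. D_x = -11/3  [line -10·x + 9·y + -137/3 = 0 ∩ |DF|² = 925/9]
2. D_y = 1  [line -10·x + 9·y + -137/3 = 0 ∩ |DF|² = 925/9]
   → D = (-11/3, 1)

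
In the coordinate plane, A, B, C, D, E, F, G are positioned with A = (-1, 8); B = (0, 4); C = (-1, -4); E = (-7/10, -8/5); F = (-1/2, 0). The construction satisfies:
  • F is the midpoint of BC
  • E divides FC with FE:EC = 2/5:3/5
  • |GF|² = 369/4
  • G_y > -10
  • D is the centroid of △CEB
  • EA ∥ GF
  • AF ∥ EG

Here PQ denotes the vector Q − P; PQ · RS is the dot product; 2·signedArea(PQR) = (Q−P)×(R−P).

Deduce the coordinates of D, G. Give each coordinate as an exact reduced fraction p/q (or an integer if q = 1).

1. D_x = -17/30  [D is the centroid of △CEB]
2. D_y = -8/15  [D is the centroid of △CEB]
   → D = (-17/30, -8/15)
3. G_x = -1/5  [EA ∥ GF ∩ AF ∥ EG]
4. G_y = -48/5  [EA ∥ GF ∩ AF ∥ EG]
   → G = (-1/5, -48/5)

D = (-17/30, -8/15)
G = (-1/5, -48/5)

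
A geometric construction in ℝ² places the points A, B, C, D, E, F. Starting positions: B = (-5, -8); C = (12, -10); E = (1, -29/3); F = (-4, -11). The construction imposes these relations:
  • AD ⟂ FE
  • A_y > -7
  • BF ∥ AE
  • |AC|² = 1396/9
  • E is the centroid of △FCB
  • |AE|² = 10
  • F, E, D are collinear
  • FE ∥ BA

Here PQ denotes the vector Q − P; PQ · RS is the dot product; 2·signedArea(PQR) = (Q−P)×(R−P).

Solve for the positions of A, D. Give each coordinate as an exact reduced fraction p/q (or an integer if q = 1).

A = (0, -20/3)
D = (196/241, -7025/723)

1. A_x = 0  [BF ∥ AE ∩ FE ∥ BA]
2. A_y = -20/3  [BF ∥ AE ∩ FE ∥ BA]
   → A = (0, -20/3)
3. D_x = 196/241  [F, E, D are collinear ∩ AD ⟂ FE]
4. D_y = -7025/723  [F, E, D are collinear ∩ AD ⟂ FE]
   → D = (196/241, -7025/723)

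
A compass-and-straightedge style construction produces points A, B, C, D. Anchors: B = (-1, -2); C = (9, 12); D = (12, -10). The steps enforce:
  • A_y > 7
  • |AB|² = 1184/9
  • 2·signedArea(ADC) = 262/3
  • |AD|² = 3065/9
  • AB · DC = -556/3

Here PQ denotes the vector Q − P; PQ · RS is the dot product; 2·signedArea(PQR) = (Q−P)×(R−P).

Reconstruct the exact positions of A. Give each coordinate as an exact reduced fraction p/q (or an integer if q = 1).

A = (17/3, 22/3)

1. A_x = 17/3  [2·signedArea(ADC) = 262/3 ∩ AB · DC = -556/3]
2. A_y = 22/3  [2·signedArea(ADC) = 262/3 ∩ AB · DC = -556/3]
   → A = (17/3, 22/3)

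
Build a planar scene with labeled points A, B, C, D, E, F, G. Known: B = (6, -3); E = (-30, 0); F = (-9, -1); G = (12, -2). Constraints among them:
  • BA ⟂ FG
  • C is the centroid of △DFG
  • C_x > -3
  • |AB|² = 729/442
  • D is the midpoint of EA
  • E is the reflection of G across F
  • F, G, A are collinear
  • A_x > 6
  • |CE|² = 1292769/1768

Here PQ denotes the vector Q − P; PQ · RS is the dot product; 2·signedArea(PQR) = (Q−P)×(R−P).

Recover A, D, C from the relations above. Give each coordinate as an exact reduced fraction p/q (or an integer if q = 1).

A = (2679/442, -759/442)
C = (-2643/884, -1137/884)
D = (-10581/884, -759/884)

1. A_x = 2679/442  [F, G, A are collinear ∩ BA ⟂ FG]
2. A_y = -759/442  [F, G, A are collinear ∩ BA ⟂ FG]
   → A = (2679/442, -759/442)
3. D_x = -10581/884  [D is the midpoint of EA]
4. D_y = -759/884  [D is the midpoint of EA]
   → D = (-10581/884, -759/884)
5. C_x = -2643/884  [C is the centroid of △DFG]
6. C_y = -1137/884  [C is the centroid of △DFG]
   → C = (-2643/884, -1137/884)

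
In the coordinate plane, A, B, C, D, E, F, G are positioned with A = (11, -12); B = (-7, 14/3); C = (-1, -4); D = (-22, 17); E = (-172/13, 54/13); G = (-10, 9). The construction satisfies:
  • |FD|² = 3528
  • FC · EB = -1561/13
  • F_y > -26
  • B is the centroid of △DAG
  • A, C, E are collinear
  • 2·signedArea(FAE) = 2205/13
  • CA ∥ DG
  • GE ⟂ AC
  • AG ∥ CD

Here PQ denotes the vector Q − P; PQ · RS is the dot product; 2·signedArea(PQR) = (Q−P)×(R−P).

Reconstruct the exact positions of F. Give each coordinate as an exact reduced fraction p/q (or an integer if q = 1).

F = (20, -25)

1. F_x = 20  [2·signedArea(FAE) = 2205/13 ∩ FC · EB = -1561/13]
2. F_y = -25  [2·signedArea(FAE) = 2205/13 ∩ FC · EB = -1561/13]
   → F = (20, -25)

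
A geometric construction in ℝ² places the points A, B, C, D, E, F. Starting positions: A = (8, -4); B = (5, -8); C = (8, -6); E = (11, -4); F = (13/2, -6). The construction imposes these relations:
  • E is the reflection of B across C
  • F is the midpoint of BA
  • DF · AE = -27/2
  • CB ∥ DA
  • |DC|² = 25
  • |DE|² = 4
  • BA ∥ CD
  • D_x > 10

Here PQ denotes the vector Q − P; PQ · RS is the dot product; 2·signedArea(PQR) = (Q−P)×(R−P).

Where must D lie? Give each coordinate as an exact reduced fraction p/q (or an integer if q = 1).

1. D_x = 11  [CB ∥ DA ∩ BA ∥ CD]
2. D_y = -2  [CB ∥ DA ∩ BA ∥ CD]
   → D = (11, -2)

D = (11, -2)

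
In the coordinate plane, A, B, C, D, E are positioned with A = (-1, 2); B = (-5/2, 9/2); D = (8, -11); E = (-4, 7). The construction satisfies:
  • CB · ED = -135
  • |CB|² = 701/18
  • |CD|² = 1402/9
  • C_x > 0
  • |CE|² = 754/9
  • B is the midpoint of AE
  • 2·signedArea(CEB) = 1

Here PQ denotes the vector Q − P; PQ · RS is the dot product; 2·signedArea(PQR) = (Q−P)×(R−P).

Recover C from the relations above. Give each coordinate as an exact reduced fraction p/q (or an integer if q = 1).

C = (1, -2/3)

1. C_x = 1  [2·signedArea(CEB) = 1 ∩ CB · ED = -135]
2. C_y = -2/3  [2·signedArea(CEB) = 1 ∩ CB · ED = -135]
   → C = (1, -2/3)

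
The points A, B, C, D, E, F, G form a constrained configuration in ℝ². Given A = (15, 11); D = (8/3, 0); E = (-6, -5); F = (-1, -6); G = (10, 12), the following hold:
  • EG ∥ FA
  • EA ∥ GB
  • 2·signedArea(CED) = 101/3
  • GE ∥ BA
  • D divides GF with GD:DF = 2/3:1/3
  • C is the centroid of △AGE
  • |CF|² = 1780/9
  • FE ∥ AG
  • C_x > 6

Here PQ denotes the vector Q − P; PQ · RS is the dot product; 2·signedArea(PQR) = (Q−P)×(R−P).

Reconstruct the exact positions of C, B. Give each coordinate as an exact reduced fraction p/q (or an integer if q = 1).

1. C_x = 19/3  [C is the centroid of △AGE]
2. C_y = 6  [C is the centroid of △AGE]
   → C = (19/3, 6)
3. B_x = 31  [GE ∥ BA ∩ EA ∥ GB]
4. B_y = 28  [GE ∥ BA ∩ EA ∥ GB]
   → B = (31, 28)

B = (31, 28)
C = (19/3, 6)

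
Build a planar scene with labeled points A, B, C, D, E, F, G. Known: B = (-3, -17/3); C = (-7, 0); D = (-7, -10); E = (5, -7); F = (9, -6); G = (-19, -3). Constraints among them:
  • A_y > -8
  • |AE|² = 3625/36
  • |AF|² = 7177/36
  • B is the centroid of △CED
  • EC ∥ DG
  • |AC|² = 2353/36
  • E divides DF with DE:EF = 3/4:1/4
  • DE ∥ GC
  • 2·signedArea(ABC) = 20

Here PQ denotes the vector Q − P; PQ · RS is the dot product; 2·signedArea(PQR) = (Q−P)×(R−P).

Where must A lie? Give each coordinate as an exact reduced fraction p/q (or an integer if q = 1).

1. A_x = -5  [line -17/3·x + -4·y + -179/3 = 0 ∩ |AE|² = 3625/36]
2. A_y = -47/6  [line -17/3·x + -4·y + -179/3 = 0 ∩ |AE|² = 3625/36]
   → A = (-5, -47/6)

A = (-5, -47/6)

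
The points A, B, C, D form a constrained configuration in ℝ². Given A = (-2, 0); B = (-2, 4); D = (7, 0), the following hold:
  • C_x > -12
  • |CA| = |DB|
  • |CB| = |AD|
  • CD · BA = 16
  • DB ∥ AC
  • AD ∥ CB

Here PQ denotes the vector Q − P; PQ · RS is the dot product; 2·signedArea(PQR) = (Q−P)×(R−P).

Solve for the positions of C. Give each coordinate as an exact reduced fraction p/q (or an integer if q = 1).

1. C_x = -11  [AD ∥ CB ∩ DB ∥ AC]
2. C_y = 4  [AD ∥ CB ∩ DB ∥ AC]
   → C = (-11, 4)

C = (-11, 4)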